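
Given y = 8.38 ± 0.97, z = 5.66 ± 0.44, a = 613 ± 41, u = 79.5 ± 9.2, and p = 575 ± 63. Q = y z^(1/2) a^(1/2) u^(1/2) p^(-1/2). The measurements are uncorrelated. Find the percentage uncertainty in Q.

Relative error in a monomial: (δQ/Q)² = Σ (nᵢ · δxᵢ/xᵢ)².
  (1·δy/y)² = (1×0.116)² = 0.0134;  (½·δz/z)² = (0.5×0.0777)² = 0.00151;  (½·δa/a)² = (0.5×0.0669)² = 0.00112;  (½·δu/u)² = (0.5×0.116)² = 0.00335;  (−½·δp/p)² = (-0.5×0.110)² = 0.00300
δQ/Q = √(0.0224) = 0.150

15.0%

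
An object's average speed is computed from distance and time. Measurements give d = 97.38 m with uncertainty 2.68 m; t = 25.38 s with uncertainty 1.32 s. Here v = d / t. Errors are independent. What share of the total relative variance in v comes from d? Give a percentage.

(δv/v)² = (1·δd/d)² + (-1·δt/t)²
  d term: (1×0.0275)² = 0.000757
  t term: (-1×0.0520)² = 0.00270
Total = 0.00346. Share from d = 0.000757/0.00346 = 0.219.

21.9%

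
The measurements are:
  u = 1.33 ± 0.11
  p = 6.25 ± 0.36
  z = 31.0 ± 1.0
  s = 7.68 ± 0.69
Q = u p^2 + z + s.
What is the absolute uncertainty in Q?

Let w = u·p^2 = 52.0. δw/w = √((1·δu/u)² + (2·δp/p)²) = √(0.00684 + 0.0133) = 0.142, so δw = 7.37.
Q = w + z + s: δQ = √(δw² + δz² + δs²) = √(54.3 + 1.00 + 0.476) = 7.47

7.47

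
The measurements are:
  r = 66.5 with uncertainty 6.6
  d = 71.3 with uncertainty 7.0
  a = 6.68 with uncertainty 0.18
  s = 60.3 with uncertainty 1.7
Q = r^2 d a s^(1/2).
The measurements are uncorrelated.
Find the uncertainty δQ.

3.66e+06

Products/powers → add relative errors in quadrature, weighted by exponent:
  (2·δr/r)² = (2×0.0992)² = 0.0394;  (1·δd/d)² = (1×0.0982)² = 0.00964;  (1·δa/a)² = (1×0.0269)² = 0.000726;  (½·δs/s)² = (0.5×0.0282)² = 0.000199
δQ/Q = √(0.0500) = 0.224
Q = 1.64e+07, so δQ = 0.224 × 1.64e+07 = 3.66e+06.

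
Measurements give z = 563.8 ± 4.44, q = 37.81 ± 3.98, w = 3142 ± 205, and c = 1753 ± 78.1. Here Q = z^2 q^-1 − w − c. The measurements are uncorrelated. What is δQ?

Let p = z^2·q^-1 = 8407. δp/p = √((2·δz/z)² + (-1·δq/q)²) = √(0.000248 + 0.0111) = 0.106, so δp = 895.
Q = p − w − c: δQ = √(δp² + δw² + δc²) = √(8.01e+05 + 42000 + 6100) = 921

921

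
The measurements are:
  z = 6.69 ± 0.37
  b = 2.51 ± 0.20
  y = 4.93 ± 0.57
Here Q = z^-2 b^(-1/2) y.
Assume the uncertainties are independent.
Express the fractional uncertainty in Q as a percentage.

16.5%

Each factor contributes (exponent × relative error)² to (δQ/Q)²:
  (-2·δz/z)² = (-2×0.0553)² = 0.0122;  (−½·δb/b)² = (-0.5×0.0797)² = 0.00159;  (1·δy/y)² = (1×0.116)² = 0.0134
δQ/Q = √(0.0272) = 0.165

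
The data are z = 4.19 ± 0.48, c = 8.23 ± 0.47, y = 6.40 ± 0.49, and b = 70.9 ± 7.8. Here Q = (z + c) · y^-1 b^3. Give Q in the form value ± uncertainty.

Let u = z + c = 12.4. δu = √(δz² + δc²) = √(0.230 + 0.221) = 0.672, so δu/u = 0.0541.
Q is then a monomial in u, y, b:
δQ/Q = √((δu/u)² + (-1·δy/y)² + (3·δb/b)²) = √(0.00293 + 0.00586 + 0.109) = 0.343
Q = 6.92e+05, so δQ = 0.343 × 6.92e+05 = 2.37e+05.

(6.92 ± 2.37) × 10^5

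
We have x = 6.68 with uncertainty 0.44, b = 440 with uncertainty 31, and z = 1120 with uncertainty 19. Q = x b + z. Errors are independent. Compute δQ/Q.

0.0700

Let p = x·b = 2940. δp/p = √((1·δx/x)² + (1·δb/b)²) = √(0.00434 + 0.00496) = 0.0964, so δp = 283.
Q = p + z: δQ = √(δp² + δz²) = √(80400 + 361) = 284
Q = 4060, so δQ/Q = 284/4060 = 0.0700.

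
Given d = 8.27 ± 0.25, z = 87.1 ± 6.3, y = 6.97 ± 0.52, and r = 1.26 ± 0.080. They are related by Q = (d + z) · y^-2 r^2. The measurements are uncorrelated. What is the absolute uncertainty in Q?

0.644

Let u = d + z = 95.4. δu = √(δd² + δz²) = √(0.0625 + 39.7) = 6.30, so δu/u = 0.0661.
Q is then a monomial in u, y, r:
δQ/Q = √((δu/u)² + (-2·δy/y)² + (2·δr/r)²) = √(0.00437 + 0.0223 + 0.0161) = 0.207
Q = 3.12, so δQ = 0.207 × 3.12 = 0.644.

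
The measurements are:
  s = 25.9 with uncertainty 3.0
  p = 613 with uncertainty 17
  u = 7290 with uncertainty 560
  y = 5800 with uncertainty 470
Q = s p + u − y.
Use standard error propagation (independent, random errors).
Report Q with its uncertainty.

Let w = s·p = 15900. δw/w = √((1·δs/s)² + (1·δp/p)²) = √(0.0134 + 0.000769) = 0.119, so δw = 1890.
Q = w + u − y: δQ = √(δw² + δu² + δy²) = √(3.58e+06 + 3.14e+05 + 2.21e+05) = 2030
Q = 17400.

17400 ± 2030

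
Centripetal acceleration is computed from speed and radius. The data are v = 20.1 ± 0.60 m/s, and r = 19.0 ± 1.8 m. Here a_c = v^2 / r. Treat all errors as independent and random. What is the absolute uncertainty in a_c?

Each factor contributes (exponent × relative error)² to (δa_c/a_c)²:
  (2·δv/v)² = (2×0.0299)² = 0.00356;  (-1·δr/r)² = (-1×0.0947)² = 0.00898
δa_c/a_c = √(0.0125) = 0.112
a_c = 21.3 m/s^2, so δa_c = 0.112 × 21.3 = 2.38 m/s^2.

2.38 m/s^2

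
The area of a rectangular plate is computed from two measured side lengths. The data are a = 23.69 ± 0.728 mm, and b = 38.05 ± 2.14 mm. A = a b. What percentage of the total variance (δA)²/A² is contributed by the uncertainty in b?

(δA/A)² = (1·δa/a)² + (1·δb/b)²
  a term: (1×0.0307)² = 0.000944
  b term: (1×0.0562)² = 0.00316
Total = 0.00411. Share from b = 0.00316/0.00411 = 0.770.

77.0%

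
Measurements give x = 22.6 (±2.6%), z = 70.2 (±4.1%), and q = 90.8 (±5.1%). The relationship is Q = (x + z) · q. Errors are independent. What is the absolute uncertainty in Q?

506

Let u = x + z = 92.8. δu = √(δx² + δz²) = √(0.345 + 8.28) = 2.94, so δu/u = 0.0317.
Q is then a monomial in u, q:
δQ/Q = √((δu/u)² + (1·δq/q)²) = √(0.00100 + 0.00260) = 0.0600
Q = 8430, so δQ = 0.0600 × 8430 = 506.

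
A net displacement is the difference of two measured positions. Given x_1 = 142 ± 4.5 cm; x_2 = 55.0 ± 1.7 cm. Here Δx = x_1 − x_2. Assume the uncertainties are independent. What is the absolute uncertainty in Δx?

4.81 cm

For a sum/difference, combine absolute errors in quadrature:
  (δx_1)² = 20.2;  (δx_2)² = 2.89
δΔx = √(23.1) = 4.81 cm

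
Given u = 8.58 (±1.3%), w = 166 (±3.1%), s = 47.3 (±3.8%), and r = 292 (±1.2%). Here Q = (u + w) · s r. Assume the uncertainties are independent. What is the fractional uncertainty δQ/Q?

Let h = u + w = 175. δh = √(δu² + δw²) = √(0.0124 + 26.5) = 5.15, so δh/h = 0.0295.
Q is then a monomial in h, s, r:
δQ/Q = √((δh/h)² + (1·δs/s)² + (1·δr/r)²) = √(0.000869 + 0.00144 + 0.000144) = 0.0496

0.0496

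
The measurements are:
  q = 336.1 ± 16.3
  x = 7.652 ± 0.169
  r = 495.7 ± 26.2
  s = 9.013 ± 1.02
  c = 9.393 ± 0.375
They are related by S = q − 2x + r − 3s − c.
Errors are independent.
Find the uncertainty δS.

Absolute uncertainties add in quadrature for a linear combination:
  (δq)² = 266;  (2·δx)² = 0.114;  (δr)² = 686;  (3·δs)² = 9.36;  (δc)² = 0.141
δS = √(962) = 31.0

31.0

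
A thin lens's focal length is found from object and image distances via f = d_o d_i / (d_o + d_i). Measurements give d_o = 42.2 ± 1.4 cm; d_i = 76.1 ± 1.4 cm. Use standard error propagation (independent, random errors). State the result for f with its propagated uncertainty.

27.1 ± 0.606 cm

∂f/∂d_o = (d_i/(d_o+d_i))² = 0.414;  ∂f/∂d_i = (d_o/(d_o+d_i))² = 0.127
δf = √((∂f/∂d_o · δd_o)² + (∂f/∂d_i · δd_i)²) = √(0.336 + 0.0317) = 0.606 cm
f = 27.1 cm.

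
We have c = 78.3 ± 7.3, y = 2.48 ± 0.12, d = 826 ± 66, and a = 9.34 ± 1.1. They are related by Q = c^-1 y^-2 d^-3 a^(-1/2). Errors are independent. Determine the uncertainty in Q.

3.39e-13

Each factor contributes (exponent × relative error)² to (δQ/Q)²:
  (-1·δc/c)² = (-1×0.0932)² = 0.00869;  (-2·δy/y)² = (-2×0.0484)² = 0.00937;  (-3·δd/d)² = (-3×0.0799)² = 0.0575;  (−½·δa/a)² = (-0.5×0.118)² = 0.00347
δQ/Q = √(0.0790) = 0.281
Q = 1.21e-12, so δQ = 0.281 × 1.21e-12 = 3.39e-13.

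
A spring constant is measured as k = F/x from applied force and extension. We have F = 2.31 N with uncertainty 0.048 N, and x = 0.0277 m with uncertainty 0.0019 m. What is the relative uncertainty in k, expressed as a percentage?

Each factor contributes (exponent × relative error)² to (δk/k)²:
  (1·δF/F)² = (1×0.0208)² = 0.000432;  (-1·δx/x)² = (-1×0.0686)² = 0.00470
δk/k = √(0.00514) = 0.0717

7.17%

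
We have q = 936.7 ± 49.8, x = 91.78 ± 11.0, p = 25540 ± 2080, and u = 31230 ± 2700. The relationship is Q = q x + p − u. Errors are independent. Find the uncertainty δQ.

Let w = q·x = 85970. δw/w = √((1·δq/q)² + (1·δx/x)²) = √(0.00283 + 0.0144) = 0.131, so δw = 11300.
Q = w + p − u: δQ = √(δw² + δp² + δu²) = √(1.27e+08 + 4.33e+06 + 7.29e+06) = 11800

11800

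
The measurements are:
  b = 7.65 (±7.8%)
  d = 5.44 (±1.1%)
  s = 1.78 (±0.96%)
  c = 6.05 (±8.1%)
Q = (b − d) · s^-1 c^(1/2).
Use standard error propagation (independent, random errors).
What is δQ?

Let u = b − d = 2.21. δu = √(δb² + δd²) = √(0.356 + 0.00358) = 0.600, so δu/u = 0.271.
Q is then a monomial in u, s, c:
δQ/Q = √((δu/u)² + (-1·δs/s)² + (½·δc/c)²) = √(0.0736 + 9.22e-05 + 0.00164) = 0.275
Q = 3.05, so δQ = 0.275 × 3.05 = 0.838.

0.838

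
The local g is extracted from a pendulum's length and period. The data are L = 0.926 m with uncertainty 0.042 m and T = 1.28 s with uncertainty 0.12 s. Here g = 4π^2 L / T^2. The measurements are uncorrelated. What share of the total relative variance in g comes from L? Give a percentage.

(δg/g)² = (1·δL/L)² + (-2·δT/T)²
  L term: (1×0.0454)² = 0.00206
  T term: (-2×0.0938)² = 0.0352
Total = 0.0372. Share from L = 0.00206/0.0372 = 0.0553.

5.53%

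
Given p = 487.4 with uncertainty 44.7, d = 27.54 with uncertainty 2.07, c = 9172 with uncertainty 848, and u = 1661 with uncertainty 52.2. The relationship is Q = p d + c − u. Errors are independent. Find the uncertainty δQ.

Let w = p·d = 13420. δw/w = √((1·δp/p)² + (1·δd/d)²) = √(0.00841 + 0.00565) = 0.119, so δw = 1590.
Q = w + c − u: δQ = √(δw² + δc² + δu²) = √(2.53e+06 + 7.19e+05 + 2720) = 1800

1800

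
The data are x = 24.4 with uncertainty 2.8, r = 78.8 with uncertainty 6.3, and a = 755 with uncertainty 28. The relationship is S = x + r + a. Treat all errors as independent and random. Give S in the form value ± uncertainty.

For a sum/difference, combine absolute errors in quadrature:
  (δx)² = 7.84;  (δr)² = 39.7;  (δa)² = 784
δS = √(832) = 28.8
S = 858.

858 ± 28.8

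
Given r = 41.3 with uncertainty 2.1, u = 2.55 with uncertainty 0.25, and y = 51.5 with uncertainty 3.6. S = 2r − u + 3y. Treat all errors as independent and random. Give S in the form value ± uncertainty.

Sums and differences: (δS)² = Σ (cᵢ δxᵢ)².
  (2·δr)² = 17.6;  (δu)² = 0.0625;  (3·δy)² = 117
δS = √(134) = 11.6
S = 235.

235 ± 11.6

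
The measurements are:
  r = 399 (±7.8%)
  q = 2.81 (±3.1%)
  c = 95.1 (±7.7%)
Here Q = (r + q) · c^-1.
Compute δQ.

0.461

Let u = r + q = 402. δu = √(δr² + δq²) = √(969 + 0.00759) = 31.1, so δu/u = 0.0775.
Q is then a monomial in u, c:
δQ/Q = √((δu/u)² + (-1·δc/c)²) = √(0.00600 + 0.00593) = 0.109
Q = 4.23, so δQ = 0.109 × 4.23 = 0.461.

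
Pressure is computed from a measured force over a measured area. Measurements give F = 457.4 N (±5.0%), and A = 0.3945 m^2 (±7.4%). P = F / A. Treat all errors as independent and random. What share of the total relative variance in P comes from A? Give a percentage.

(δP/P)² = (1·δF/F)² + (-1·δA/A)²
  F term: (1×0.0500)² = 0.00250
  A term: (-1×0.0740)² = 0.00548
Total = 0.00798. Share from A = 0.00548/0.00798 = 0.687.

68.7%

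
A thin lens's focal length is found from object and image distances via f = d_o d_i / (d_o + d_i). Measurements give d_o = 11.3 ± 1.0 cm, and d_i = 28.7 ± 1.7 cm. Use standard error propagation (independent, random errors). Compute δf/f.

0.0657

∂f/∂d_o = (d_i/(d_o+d_i))² = 0.515;  ∂f/∂d_i = (d_o/(d_o+d_i))² = 0.0798
δf = √((∂f/∂d_o · δd_o)² + (∂f/∂d_i · δd_i)²) = √(0.265 + 0.0184) = 0.532 cm
f = 8.11 cm, so δf/f = 0.532/8.11 = 0.0657.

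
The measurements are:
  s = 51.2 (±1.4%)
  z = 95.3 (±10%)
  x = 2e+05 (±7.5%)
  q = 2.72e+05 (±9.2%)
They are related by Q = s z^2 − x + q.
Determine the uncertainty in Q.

Let p = s·z^2 = 4.65e+05. δp/p = √((1·δs/s)² + (2·δz/z)²) = √(0.000196 + 0.0400) = 0.200, so δp = 93200.
Q = p − x + q: δQ = √(δp² + δx² + δq²) = √(8.69e+09 + 2.25e+08 + 6.26e+08) = 97700

97700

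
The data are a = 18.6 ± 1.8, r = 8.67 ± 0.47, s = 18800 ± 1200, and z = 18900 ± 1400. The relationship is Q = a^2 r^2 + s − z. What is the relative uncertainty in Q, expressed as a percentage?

Let p = a^2·r^2 = 26000. δp/p = √((2·δa/a)² + (2·δr/r)²) = √(0.0375 + 0.0118) = 0.222, so δp = 5770.
Q = p + s − z: δQ = √(δp² + δs² + δz²) = √(3.33e+07 + 1.44e+06 + 1.96e+06) = 6060
Q = 25900, so δQ/Q = 6060/25900 = 0.234.

23.4%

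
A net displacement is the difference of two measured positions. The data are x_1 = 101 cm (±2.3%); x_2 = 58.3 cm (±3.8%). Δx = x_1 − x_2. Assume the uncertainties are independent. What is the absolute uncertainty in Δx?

Sums and differences: (δΔx)² = Σ (cᵢ δxᵢ)².
  (δx_1)² = 5.40;  (δx_2)² = 4.91
δΔx = √(10.3) = 3.21 cm

3.21 cm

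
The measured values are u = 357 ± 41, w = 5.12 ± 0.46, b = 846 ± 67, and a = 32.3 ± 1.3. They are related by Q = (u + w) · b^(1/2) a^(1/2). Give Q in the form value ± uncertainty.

Let h = u + w = 362. δh = √(δu² + δw²) = √(1680 + 0.212) = 41.0, so δh/h = 0.113.
Q is then a monomial in h, b, a:
δQ/Q = √((δh/h)² + (½·δb/b)² + (½·δa/a)²) = √(0.0128 + 0.00157 + 0.000405) = 0.122
Q = 59900, so δQ = 0.122 × 59900 = 7280.

59900 ± 7280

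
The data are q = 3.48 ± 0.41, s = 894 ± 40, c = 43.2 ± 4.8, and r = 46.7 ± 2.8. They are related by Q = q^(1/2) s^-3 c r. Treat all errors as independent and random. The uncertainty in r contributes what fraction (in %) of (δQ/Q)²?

9.60%

(δQ/Q)² = (½·δq/q)² + (-3·δs/s)² + (1·δc/c)² + (1·δr/r)²
  q term: (0.5×0.118)² = 0.00347
  s term: (-3×0.0447)² = 0.0180
  c term: (1×0.111)² = 0.0123
  r term: (1×0.0600)² = 0.00359
Total = 0.0374. Share from r = 0.00359/0.0374 = 0.0960.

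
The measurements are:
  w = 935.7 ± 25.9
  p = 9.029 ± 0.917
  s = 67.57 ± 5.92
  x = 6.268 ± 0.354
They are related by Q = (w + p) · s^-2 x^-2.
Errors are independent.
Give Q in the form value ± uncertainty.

Let u = w + p = 944.7. δu = √(δw² + δp²) = √(671 + 0.841) = 25.9, so δu/u = 0.0274.
Q is then a monomial in u, s, x:
δQ/Q = √((δu/u)² + (-2·δs/s)² + (-2·δx/x)²) = √(0.000753 + 0.0307 + 0.0128) = 0.210
Q = 0.005267, so δQ = 0.210 × 0.005267 = 0.00111.

0.005267 ± 0.00111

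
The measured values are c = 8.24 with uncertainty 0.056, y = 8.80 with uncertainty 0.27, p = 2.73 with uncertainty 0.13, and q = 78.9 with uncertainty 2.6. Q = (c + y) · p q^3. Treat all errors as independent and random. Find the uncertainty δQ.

2.53e+06

Let u = c + y = 17.0. δu = √(δc² + δy²) = √(0.00314 + 0.0729) = 0.276, so δu/u = 0.0162.
Q is then a monomial in u, p, q:
δQ/Q = √((δu/u)² + (1·δp/p)² + (3·δq/q)²) = √(0.000262 + 0.00227 + 0.00977) = 0.111
Q = 2.28e+07, so δQ = 0.111 × 2.28e+07 = 2.53e+06.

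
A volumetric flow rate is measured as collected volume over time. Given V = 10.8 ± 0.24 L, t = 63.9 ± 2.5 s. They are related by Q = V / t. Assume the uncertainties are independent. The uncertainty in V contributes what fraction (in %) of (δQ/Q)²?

24.4%

(δQ/Q)² = (1·δV/V)² + (-1·δt/t)²
  V term: (1×0.0222)² = 0.000494
  t term: (-1×0.0391)² = 0.00153
Total = 0.00202. Share from V = 0.000494/0.00202 = 0.244.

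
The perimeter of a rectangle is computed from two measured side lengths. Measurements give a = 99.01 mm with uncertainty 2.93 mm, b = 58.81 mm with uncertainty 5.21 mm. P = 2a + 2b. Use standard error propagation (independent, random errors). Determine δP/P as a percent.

3.79%

Each term contributes (cᵢ δxᵢ)² to (δP)²:
  (2·δa)² = 34.3;  (2·δb)² = 109
δP = √(143) = 12.0 mm
P = 315.6 mm, so δP/P = 12.0/315.6 = 0.0379.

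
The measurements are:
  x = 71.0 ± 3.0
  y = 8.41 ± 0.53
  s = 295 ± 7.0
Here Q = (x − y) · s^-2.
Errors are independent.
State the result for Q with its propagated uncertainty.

(7.19 ± 0.489) × 10^-4

Let u = x − y = 62.6. δu = √(δx² + δy²) = √(9.00 + 0.281) = 3.05, so δu/u = 0.0487.
Q is then a monomial in u, s:
δQ/Q = √((δu/u)² + (-2·δs/s)²) = √(0.00237 + 0.00225) = 0.0680
Q = 0.000719, so δQ = 0.0680 × 0.000719 = 4.89e-05.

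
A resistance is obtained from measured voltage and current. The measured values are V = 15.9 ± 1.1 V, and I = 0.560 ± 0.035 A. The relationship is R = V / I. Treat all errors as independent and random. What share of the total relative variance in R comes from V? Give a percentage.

(δR/R)² = (1·δV/V)² + (-1·δI/I)²
  V term: (1×0.0692)² = 0.00479
  I term: (-1×0.0625)² = 0.00391
Total = 0.00869. Share from V = 0.00479/0.00869 = 0.551.

55.1%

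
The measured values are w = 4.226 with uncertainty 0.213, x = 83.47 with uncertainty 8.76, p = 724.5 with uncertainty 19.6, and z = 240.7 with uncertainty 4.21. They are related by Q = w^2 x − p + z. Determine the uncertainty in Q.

218

Let h = w^2·x = 1491. δh/h = √((2·δw/w)² + (1·δx/x)²) = √(0.0102 + 0.0110) = 0.146, so δh = 217.
Q = h − p + z: δQ = √(δh² + δp² + δz²) = √(47100 + 384 + 17.7) = 218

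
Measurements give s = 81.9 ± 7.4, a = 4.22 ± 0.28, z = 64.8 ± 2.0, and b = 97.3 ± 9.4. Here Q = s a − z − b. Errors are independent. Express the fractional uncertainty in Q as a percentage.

21.8%

Let p = s·a = 346. δp/p = √((1·δs/s)² + (1·δa/a)²) = √(0.00816 + 0.00440) = 0.112, so δp = 38.7.
Q = p − z − b: δQ = √(δp² + δz² + δb²) = √(1500 + 4.00 + 88.4) = 39.9
Q = 184, so δQ/Q = 39.9/184 = 0.218.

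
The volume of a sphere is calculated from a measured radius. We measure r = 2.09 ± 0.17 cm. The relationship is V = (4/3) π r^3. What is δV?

V ∝ r^3, so δV/V = |3| · δr/r = 3 × 0.0813 = 0.244.
V = 38.2 cm^3, so δV = 0.244 × 38.2 = 9.33 cm^3.

9.33 cm^3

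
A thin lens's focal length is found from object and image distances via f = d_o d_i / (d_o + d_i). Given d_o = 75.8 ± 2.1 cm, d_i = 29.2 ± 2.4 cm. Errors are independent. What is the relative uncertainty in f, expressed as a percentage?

5.98%

∂f/∂d_o = (d_i/(d_o+d_i))² = 0.0773;  ∂f/∂d_i = (d_o/(d_o+d_i))² = 0.521
δf = √((∂f/∂d_o · δd_o)² + (∂f/∂d_i · δd_i)²) = √(0.0264 + 1.56) = 1.26 cm
f = 21.1 cm, so δf/f = 1.26/21.1 = 0.0598.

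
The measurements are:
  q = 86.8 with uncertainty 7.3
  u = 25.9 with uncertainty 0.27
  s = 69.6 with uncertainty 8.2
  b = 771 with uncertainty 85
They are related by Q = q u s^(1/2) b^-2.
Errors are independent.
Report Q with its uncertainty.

0.0316 ± 0.00768

Since Q is a product/quotient, work with relative uncertainties:
  (1·δq/q)² = (1×0.0841)² = 0.00707;  (1·δu/u)² = (1×0.0104)² = 0.000109;  (½·δs/s)² = (0.5×0.118)² = 0.00347;  (-2·δb/b)² = (-2×0.110)² = 0.0486
δQ/Q = √(0.0593) = 0.243
Q = 0.0316, so δQ = 0.243 × 0.0316 = 0.00768.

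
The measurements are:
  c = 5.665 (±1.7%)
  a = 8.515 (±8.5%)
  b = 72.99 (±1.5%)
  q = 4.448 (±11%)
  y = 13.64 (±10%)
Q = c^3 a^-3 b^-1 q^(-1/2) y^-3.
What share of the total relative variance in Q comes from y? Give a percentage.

55.9%

(δQ/Q)² = (3·δc/c)² + (-3·δa/a)² + (-1·δb/b)² + (−½·δq/q)² + (-3·δy/y)²
  c term: (3×0.0170)² = 0.00260
  a term: (-3×0.0850)² = 0.0650
  b term: (-1×0.0150)² = 0.000225
  q term: (-0.5×0.110)² = 0.00302
  y term: (-3×0.100)² = 0.0900
Total = 0.161. Share from y = 0.0900/0.161 = 0.559.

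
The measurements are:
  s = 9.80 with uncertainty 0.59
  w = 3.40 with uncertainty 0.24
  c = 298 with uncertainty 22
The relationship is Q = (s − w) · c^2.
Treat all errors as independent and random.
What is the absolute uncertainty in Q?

Let u = s − w = 6.40. δu = √(δs² + δw²) = √(0.348 + 0.0576) = 0.637, so δu/u = 0.0995.
Q is then a monomial in u, c:
δQ/Q = √((δu/u)² + (2·δc/c)²) = √(0.00990 + 0.0218) = 0.178
Q = 5.68e+05, so δQ = 0.178 × 5.68e+05 = 1.01e+05.

1.01e+05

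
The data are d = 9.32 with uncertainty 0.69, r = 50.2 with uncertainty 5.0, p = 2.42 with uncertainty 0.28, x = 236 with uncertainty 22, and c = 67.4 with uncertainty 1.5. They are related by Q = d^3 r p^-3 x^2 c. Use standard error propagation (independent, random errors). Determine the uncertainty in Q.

Q is a product of powers, so relative uncertainties combine in quadrature:
  (3·δd/d)² = (3×0.0740)² = 0.0493;  (1·δr/r)² = (1×0.0996)² = 0.00992;  (-3·δp/p)² = (-3×0.116)² = 0.120;  (2·δx/x)² = (2×0.0932)² = 0.0348;  (1·δc/c)² = (1×0.0223)² = 0.000495
δQ/Q = √(0.215) = 0.464
Q = 1.08e+10, so δQ = 0.464 × 1.08e+10 = 4.99e+09.

4.99e+09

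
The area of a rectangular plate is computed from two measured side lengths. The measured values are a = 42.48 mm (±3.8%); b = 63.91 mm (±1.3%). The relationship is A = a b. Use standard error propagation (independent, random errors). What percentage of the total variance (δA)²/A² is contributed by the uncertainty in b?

(δA/A)² = (1·δa/a)² + (1·δb/b)²
  a term: (1×0.0380)² = 0.00144
  b term: (1×0.0130)² = 0.000169
Total = 0.00161. Share from b = 0.000169/0.00161 = 0.105.

10.5%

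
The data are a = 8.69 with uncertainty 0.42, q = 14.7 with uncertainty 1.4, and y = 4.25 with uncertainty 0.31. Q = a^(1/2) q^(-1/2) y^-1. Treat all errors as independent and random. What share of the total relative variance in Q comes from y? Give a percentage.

(δQ/Q)² = (½·δa/a)² + (−½·δq/q)² + (-1·δy/y)²
  a term: (0.5×0.0483)² = 0.000584
  q term: (-0.5×0.0952)² = 0.00227
  y term: (-1×0.0729)² = 0.00532
Total = 0.00817. Share from y = 0.00532/0.00817 = 0.651.

65.1%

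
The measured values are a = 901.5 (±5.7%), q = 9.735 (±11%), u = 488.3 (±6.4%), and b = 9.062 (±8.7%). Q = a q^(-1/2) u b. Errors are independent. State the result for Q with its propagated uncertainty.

Since Q is a product/quotient, work with relative uncertainties:
  (1·δa/a)² = (1×0.0570)² = 0.00325;  (−½·δq/q)² = (-0.5×0.110)² = 0.00302;  (1·δu/u)² = (1×0.0640)² = 0.00410;  (1·δb/b)² = (1×0.0870)² = 0.00757
δQ/Q = √(0.0179) = 0.134
Q = 1.279e+06, so δQ = 0.134 × 1.279e+06 = 1.71e+05.

(1.279 ± 0.171) × 10^6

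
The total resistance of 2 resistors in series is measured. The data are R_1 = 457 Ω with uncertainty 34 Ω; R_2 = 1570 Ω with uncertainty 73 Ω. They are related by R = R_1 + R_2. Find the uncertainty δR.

Absolute uncertainties add in quadrature for a linear combination:
  (δR_1)² = 1160;  (δR_2)² = 5330
δR = √(6480) = 80.5 Ω

80.5 Ω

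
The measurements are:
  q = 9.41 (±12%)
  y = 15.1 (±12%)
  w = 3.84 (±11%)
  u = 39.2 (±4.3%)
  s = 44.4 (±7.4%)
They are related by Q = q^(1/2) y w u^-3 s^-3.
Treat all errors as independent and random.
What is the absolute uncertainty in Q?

1.05e-08

For a monomial Q ∝ q^(1/2), y, w, u^-3, s^-3, fractional errors add in quadrature:
  (½·δq/q)² = (0.5×0.120)² = 0.00360;  (1·δy/y)² = (1×0.120)² = 0.0144;  (1·δw/w)² = (1×0.110)² = 0.0121;  (-3·δu/u)² = (-3×0.0430)² = 0.0166;  (-3·δs/s)² = (-3×0.0740)² = 0.0493
δQ/Q = √(0.0960) = 0.310
Q = 3.37e-08, so δQ = 0.310 × 3.37e-08 = 1.05e-08.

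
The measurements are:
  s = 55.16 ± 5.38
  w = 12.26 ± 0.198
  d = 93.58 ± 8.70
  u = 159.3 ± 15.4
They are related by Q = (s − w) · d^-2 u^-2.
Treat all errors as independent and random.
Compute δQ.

5.72e-08

Let h = s − w = 42.90. δh = √(δs² + δw²) = √(28.9 + 0.0392) = 5.38, so δh/h = 0.125.
Q is then a monomial in h, d, u:
δQ/Q = √((δh/h)² + (-2·δd/d)² + (-2·δu/u)²) = √(0.0157 + 0.0346 + 0.0374) = 0.296
Q = 1.93e-07, so δQ = 0.296 × 1.93e-07 = 5.72e-08.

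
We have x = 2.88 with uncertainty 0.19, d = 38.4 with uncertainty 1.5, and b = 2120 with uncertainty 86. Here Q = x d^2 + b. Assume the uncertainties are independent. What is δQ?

443

Let p = x·d^2 = 4250. δp/p = √((1·δx/x)² + (2·δd/d)²) = √(0.00435 + 0.00610) = 0.102, so δp = 434.
Q = p + b: δQ = √(δp² + δb²) = √(1.89e+05 + 7400) = 443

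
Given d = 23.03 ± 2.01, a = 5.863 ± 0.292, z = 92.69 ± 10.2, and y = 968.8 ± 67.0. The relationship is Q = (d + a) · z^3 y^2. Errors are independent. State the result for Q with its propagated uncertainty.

(2.160 ± 0.788) × 10^13

Let u = d + a = 28.89. δu = √(δd² + δa²) = √(4.04 + 0.0853) = 2.03, so δu/u = 0.0703.
Q is then a monomial in u, z, y:
δQ/Q = √((δu/u)² + (3·δz/z)² + (2·δy/y)²) = √(0.00494 + 0.109 + 0.0191) = 0.365
Q = 2.16e+13, so δQ = 0.365 × 2.16e+13 = 7.88e+12.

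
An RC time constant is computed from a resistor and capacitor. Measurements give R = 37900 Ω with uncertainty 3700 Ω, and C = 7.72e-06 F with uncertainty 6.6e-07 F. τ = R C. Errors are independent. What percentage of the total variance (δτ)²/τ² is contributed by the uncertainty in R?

56.6%

(δτ/τ)² = (1·δR/R)² + (1·δC/C)²
  R term: (1×0.0976)² = 0.00953
  C term: (1×0.0855)² = 0.00731
Total = 0.0168. Share from R = 0.00953/0.0168 = 0.566.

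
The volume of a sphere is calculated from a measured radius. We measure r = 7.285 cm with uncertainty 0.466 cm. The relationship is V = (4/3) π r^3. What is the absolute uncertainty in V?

311 cm^3

Each factor contributes (exponent × relative error)² to (δV/V)²:
  (3·δr/r)² = (3×0.0640)² = 0.0368
δV/V = √(0.0368) = 0.192
V = 1619 cm^3, so δV = 0.192 × 1619 = 311 cm^3.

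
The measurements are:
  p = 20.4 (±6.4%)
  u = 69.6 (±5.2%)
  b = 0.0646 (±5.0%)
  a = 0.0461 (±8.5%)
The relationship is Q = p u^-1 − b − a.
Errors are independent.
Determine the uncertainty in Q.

0.0247

Let w = p·u^-1 = 0.293. δw/w = √((1·δp/p)² + (-1·δu/u)²) = √(0.00410 + 0.00270) = 0.0825, so δw = 0.0242.
Q = w − b − a: δQ = √(δw² + δb² + δa²) = √(0.000584 + 1.04e-05 + 1.54e-05) = 0.0247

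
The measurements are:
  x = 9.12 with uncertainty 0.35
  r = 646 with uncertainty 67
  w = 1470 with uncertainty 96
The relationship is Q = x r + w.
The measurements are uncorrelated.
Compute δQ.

Let p = x·r = 5890. δp/p = √((1·δx/x)² + (1·δr/r)²) = √(0.00147 + 0.0108) = 0.111, so δp = 652.
Q = p + w: δQ = √(δp² + δw²) = √(4.24e+05 + 9220) = 659

659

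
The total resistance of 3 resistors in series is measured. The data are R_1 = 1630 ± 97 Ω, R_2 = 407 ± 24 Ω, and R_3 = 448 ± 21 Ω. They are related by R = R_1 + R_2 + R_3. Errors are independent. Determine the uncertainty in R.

102 Ω

Absolute uncertainties add in quadrature for a linear combination:
  (δR_1)² = 9410;  (δR_2)² = 576;  (δR_3)² = 441
δR = √(10400) = 102 Ω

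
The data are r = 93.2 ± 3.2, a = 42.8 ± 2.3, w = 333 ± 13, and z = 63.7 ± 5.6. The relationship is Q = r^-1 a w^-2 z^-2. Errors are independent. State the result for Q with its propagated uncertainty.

(1.02 ± 0.207) × 10^-9

Relative error in a monomial: (δQ/Q)² = Σ (nᵢ · δxᵢ/xᵢ)².
  (-1·δr/r)² = (-1×0.0343)² = 0.00118;  (1·δa/a)² = (1×0.0537)² = 0.00289;  (-2·δw/w)² = (-2×0.0390)² = 0.00610;  (-2·δz/z)² = (-2×0.0879)² = 0.0309
δQ/Q = √(0.0411) = 0.203
Q = 1.02e-09, so δQ = 0.203 × 1.02e-09 = 2.07e-10.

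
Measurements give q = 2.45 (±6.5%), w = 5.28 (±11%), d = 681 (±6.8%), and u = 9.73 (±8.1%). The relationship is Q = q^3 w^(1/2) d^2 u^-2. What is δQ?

48500

Relative error in a monomial: (δQ/Q)² = Σ (nᵢ · δxᵢ/xᵢ)².
  (3·δq/q)² = (3×0.0650)² = 0.0380;  (½·δw/w)² = (0.5×0.110)² = 0.00302;  (2·δd/d)² = (2×0.0680)² = 0.0185;  (-2·δu/u)² = (-2×0.0810)² = 0.0262
δQ/Q = √(0.0858) = 0.293
Q = 1.66e+05, so δQ = 0.293 × 1.66e+05 = 48500.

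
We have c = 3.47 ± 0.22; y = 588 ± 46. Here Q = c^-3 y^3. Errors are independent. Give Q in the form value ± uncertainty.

Each factor contributes (exponent × relative error)² to (δQ/Q)²:
  (-3·δc/c)² = (-3×0.0634)² = 0.0362;  (3·δy/y)² = (3×0.0782)² = 0.0551
δQ/Q = √(0.0913) = 0.302
Q = 4.87e+06, so δQ = 0.302 × 4.87e+06 = 1.47e+06.

(4.87 ± 1.47) × 10^6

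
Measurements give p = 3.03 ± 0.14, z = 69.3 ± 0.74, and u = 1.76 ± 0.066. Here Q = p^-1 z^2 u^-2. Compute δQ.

Since Q is a product/quotient, work with relative uncertainties:
  (-1·δp/p)² = (-1×0.0462)² = 0.00213;  (2·δz/z)² = (2×0.0107)² = 0.000456;  (-2·δu/u)² = (-2×0.0375)² = 0.00562
δQ/Q = √(0.00822) = 0.0906
Q = 512, so δQ = 0.0906 × 512 = 46.4.

46.4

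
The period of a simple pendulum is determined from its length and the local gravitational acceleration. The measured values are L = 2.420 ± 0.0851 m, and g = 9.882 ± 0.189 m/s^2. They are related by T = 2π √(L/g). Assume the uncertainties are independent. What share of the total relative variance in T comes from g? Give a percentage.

22.8%

(δT/T)² = (½·δL/L)² + (−½·δg/g)²
  L term: (0.5×0.0352)² = 0.000309
  g term: (-0.5×0.0191)² = 9.14e-05
Total = 0.000401. Share from g = 9.14e-05/0.000401 = 0.228.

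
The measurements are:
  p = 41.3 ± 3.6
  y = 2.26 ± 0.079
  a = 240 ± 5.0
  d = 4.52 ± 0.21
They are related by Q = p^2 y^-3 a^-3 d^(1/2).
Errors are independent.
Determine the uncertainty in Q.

Products/powers → add relative errors in quadrature, weighted by exponent:
  (2·δp/p)² = (2×0.0872)² = 0.0304;  (-3·δy/y)² = (-3×0.0350)² = 0.0110;  (-3·δa/a)² = (-3×0.0208)² = 0.00391;  (½·δd/d)² = (0.5×0.0465)² = 0.000540
δQ/Q = √(0.0458) = 0.214
Q = 2.27e-05, so δQ = 0.214 × 2.27e-05 = 4.87e-06.

4.87e-06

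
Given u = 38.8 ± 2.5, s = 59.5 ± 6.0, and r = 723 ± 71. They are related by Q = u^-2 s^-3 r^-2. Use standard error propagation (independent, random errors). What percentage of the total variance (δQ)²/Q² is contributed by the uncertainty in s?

(δQ/Q)² = (-2·δu/u)² + (-3·δs/s)² + (-2·δr/r)²
  u term: (-2×0.0644)² = 0.0166
  s term: (-3×0.101)² = 0.0915
  r term: (-2×0.0982)² = 0.0386
Total = 0.147. Share from s = 0.0915/0.147 = 0.624.

62.4%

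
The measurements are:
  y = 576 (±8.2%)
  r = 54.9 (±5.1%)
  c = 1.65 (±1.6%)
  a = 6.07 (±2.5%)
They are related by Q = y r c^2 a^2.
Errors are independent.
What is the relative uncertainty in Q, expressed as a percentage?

11.3%

Q is a product of powers, so relative uncertainties combine in quadrature:
  (1·δy/y)² = (1×0.0820)² = 0.00672;  (1·δr/r)² = (1×0.0510)² = 0.00260;  (2·δc/c)² = (2×0.0160)² = 0.00102;  (2·δa/a)² = (2×0.0250)² = 0.00250
δQ/Q = √(0.0128) = 0.113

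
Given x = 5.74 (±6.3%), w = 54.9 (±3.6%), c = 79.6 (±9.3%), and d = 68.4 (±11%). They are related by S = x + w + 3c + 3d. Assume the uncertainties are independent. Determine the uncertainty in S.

Sums and differences: (δS)² = Σ (cᵢ δxᵢ)².
  (δx)² = 0.131;  (δw)² = 3.91;  (3·δc)² = 493;  (3·δd)² = 509
δS = √(1010) = 31.7

31.7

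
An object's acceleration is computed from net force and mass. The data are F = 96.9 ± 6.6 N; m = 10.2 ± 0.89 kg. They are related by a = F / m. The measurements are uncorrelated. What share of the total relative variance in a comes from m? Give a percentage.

(δa/a)² = (1·δF/F)² + (-1·δm/m)²
  F term: (1×0.0681)² = 0.00464
  m term: (-1×0.0873)² = 0.00761
Total = 0.0123. Share from m = 0.00761/0.0123 = 0.621.

62.1%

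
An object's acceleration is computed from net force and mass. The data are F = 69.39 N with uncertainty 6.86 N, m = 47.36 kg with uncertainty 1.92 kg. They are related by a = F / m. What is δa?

0.157 m/s^2

a is a product of powers, so relative uncertainties combine in quadrature:
  (1·δF/F)² = (1×0.0989)² = 0.00977;  (-1·δm/m)² = (-1×0.0405)² = 0.00164
δa/a = √(0.0114) = 0.107
a = 1.465 m/s^2, so δa = 0.107 × 1.465 = 0.157 m/s^2.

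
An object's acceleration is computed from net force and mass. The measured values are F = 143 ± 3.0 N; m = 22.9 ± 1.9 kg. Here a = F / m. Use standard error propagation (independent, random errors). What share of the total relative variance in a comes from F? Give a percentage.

(δa/a)² = (1·δF/F)² + (-1·δm/m)²
  F term: (1×0.0210)² = 0.000440
  m term: (-1×0.0830)² = 0.00688
Total = 0.00732. Share from F = 0.000440/0.00732 = 0.0601.

6.01%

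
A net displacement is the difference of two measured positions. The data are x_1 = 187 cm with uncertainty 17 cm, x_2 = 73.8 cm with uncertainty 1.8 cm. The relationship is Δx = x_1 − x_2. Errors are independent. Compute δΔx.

Absolute uncertainties add in quadrature for a linear combination:
  (δx_1)² = 289;  (δx_2)² = 3.24
δΔx = √(292) = 17.1 cm

17.1 cm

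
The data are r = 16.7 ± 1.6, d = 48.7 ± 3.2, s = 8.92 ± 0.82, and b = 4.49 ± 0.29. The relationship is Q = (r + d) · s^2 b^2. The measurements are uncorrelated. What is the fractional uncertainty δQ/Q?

Let u = r + d = 65.4. δu = √(δr² + δd²) = √(2.56 + 10.2) = 3.58, so δu/u = 0.0547.
Q is then a monomial in u, s, b:
δQ/Q = √((δu/u)² + (2·δs/s)² + (2·δb/b)²) = √(0.00299 + 0.0338 + 0.0167) = 0.231

0.231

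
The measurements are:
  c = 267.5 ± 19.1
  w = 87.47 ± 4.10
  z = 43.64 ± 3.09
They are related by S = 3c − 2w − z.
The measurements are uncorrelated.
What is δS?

Each term contributes (cᵢ δxᵢ)² to (δS)²:
  (3·δc)² = 3280;  (2·δw)² = 67.2;  (δz)² = 9.55
δS = √(3360) = 58.0

58.0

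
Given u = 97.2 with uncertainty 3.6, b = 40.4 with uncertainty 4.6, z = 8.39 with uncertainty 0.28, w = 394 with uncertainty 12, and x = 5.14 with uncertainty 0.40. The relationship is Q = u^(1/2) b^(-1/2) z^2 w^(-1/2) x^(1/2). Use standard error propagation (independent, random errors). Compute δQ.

1.23

For a monomial Q ∝ u^(1/2), b^(-1/2), z^2, w^(-1/2), x^(1/2), fractional errors add in quadrature:
  (½·δu/u)² = (0.5×0.0370)² = 0.000343;  (−½·δb/b)² = (-0.5×0.114)² = 0.00324;  (2·δz/z)² = (2×0.0334)² = 0.00446;  (−½·δw/w)² = (-0.5×0.0305)² = 0.000232;  (½·δx/x)² = (0.5×0.0778)² = 0.00151
δQ/Q = √(0.00979) = 0.0989
Q = 12.5, so δQ = 0.0989 × 12.5 = 1.23.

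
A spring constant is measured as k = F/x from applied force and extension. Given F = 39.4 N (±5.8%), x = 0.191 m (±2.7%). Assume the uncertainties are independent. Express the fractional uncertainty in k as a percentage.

Relative error in a monomial: (δk/k)² = Σ (nᵢ · δxᵢ/xᵢ)².
  (1·δF/F)² = (1×0.0580)² = 0.00336;  (-1·δx/x)² = (-1×0.0270)² = 0.000729
δk/k = √(0.00409) = 0.0640

6.40%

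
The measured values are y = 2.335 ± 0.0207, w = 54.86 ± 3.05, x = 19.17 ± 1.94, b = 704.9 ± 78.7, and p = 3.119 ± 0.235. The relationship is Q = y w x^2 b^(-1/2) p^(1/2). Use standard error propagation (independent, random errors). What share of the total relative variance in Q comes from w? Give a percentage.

(δQ/Q)² = (1·δy/y)² + (1·δw/w)² + (2·δx/x)² + (−½·δb/b)² + (½·δp/p)²
  y term: (1×0.00887)² = 7.86e-05
  w term: (1×0.0556)² = 0.00309
  x term: (2×0.101)² = 0.0410
  b term: (-0.5×0.112)² = 0.00312
  p term: (0.5×0.0753)² = 0.00142
Total = 0.0487. Share from w = 0.00309/0.0487 = 0.0635.

6.35%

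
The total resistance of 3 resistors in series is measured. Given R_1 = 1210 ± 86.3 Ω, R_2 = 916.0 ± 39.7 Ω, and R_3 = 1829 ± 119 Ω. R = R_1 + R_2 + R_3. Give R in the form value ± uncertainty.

Sums and differences: (δR)² = Σ (cᵢ δxᵢ)².
  (δR_1)² = 7450;  (δR_2)² = 1580;  (δR_3)² = 14200
δR = √(23200) = 152 Ω
R = 3955 Ω.

3955 ± 152 Ω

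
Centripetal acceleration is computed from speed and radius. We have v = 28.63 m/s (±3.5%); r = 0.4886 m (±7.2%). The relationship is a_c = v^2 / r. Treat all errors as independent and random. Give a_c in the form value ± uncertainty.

1678 ± 168 m/s^2

Relative error in a monomial: (δa_c/a_c)² = Σ (nᵢ · δxᵢ/xᵢ)².
  (2·δv/v)² = (2×0.0350)² = 0.00490;  (-1·δr/r)² = (-1×0.0720)² = 0.00518
δa_c/a_c = √(0.0101) = 0.100
a_c = 1678 m/s^2, so δa_c = 0.100 × 1678 = 168 m/s^2.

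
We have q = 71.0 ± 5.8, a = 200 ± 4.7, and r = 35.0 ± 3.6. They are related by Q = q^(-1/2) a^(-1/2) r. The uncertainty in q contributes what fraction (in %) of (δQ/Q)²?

13.5%

(δQ/Q)² = (−½·δq/q)² + (−½·δa/a)² + (1·δr/r)²
  q term: (-0.5×0.0817)² = 0.00167
  a term: (-0.5×0.0235)² = 0.000138
  r term: (1×0.103)² = 0.0106
Total = 0.0124. Share from q = 0.00167/0.0124 = 0.135.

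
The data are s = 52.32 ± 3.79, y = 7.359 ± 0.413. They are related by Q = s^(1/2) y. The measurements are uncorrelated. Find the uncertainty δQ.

3.56

Q is a product of powers, so relative uncertainties combine in quadrature:
  (½·δs/s)² = (0.5×0.0724)² = 0.00131;  (1·δy/y)² = (1×0.0561)² = 0.00315
δQ/Q = √(0.00446) = 0.0668
Q = 53.23, so δQ = 0.0668 × 53.23 = 3.56.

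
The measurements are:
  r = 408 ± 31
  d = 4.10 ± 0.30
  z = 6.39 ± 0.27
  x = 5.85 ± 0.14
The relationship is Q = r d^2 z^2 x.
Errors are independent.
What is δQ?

Q is a product of powers, so relative uncertainties combine in quadrature:
  (1·δr/r)² = (1×0.0760)² = 0.00577;  (2·δd/d)² = (2×0.0732)² = 0.0214;  (2·δz/z)² = (2×0.0423)² = 0.00714;  (1·δx/x)² = (1×0.0239)² = 0.000573
δQ/Q = √(0.0349) = 0.187
Q = 1.64e+06, so δQ = 0.187 × 1.64e+06 = 3.06e+05.

3.06e+05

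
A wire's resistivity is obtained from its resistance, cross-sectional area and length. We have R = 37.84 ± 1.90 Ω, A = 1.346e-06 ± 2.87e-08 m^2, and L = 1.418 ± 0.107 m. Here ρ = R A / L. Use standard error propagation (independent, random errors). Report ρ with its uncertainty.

(3.592 ± 0.334) × 10^-5 Ω·m

Since ρ is a product/quotient, work with relative uncertainties:
  (1·δR/R)² = (1×0.0502)² = 0.00252;  (1·δA/A)² = (1×0.0213)² = 0.000455;  (-1·δL/L)² = (-1×0.0755)² = 0.00569
δρ/ρ = √(0.00867) = 0.0931
ρ = 3.592e-05 Ω·m, so δρ = 0.0931 × 3.592e-05 = 3.34e-06 Ω·m.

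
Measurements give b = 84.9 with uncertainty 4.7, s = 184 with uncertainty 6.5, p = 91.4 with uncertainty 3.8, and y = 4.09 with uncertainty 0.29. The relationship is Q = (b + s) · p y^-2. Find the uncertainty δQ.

221

Let u = b + s = 269. δu = √(δb² + δs²) = √(22.1 + 42.2) = 8.02, so δu/u = 0.0298.
Q is then a monomial in u, p, y:
δQ/Q = √((δu/u)² + (1·δp/p)² + (-2·δy/y)²) = √(0.000890 + 0.00173 + 0.0201) = 0.151
Q = 1470, so δQ = 0.151 × 1470 = 221.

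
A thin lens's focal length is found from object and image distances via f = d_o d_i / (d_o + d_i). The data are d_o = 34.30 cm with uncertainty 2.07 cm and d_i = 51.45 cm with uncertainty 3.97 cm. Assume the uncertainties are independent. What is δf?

∂f/∂d_o = (d_i/(d_o+d_i))² = 0.360;  ∂f/∂d_i = (d_o/(d_o+d_i))² = 0.160
δf = √((∂f/∂d_o · δd_o)² + (∂f/∂d_i · δd_i)²) = √(0.555 + 0.403) = 0.979 cm

0.979 cm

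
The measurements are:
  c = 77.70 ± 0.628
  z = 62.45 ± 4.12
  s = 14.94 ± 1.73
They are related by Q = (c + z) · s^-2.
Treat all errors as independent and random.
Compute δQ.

0.147

Let u = c + z = 140.2. δu = √(δc² + δz²) = √(0.394 + 17.0) = 4.17, so δu/u = 0.0297.
Q is then a monomial in u, s:
δQ/Q = √((δu/u)² + (-2·δs/s)²) = √(0.000884 + 0.0536) = 0.233
Q = 0.6279, so δQ = 0.233 × 0.6279 = 0.147.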